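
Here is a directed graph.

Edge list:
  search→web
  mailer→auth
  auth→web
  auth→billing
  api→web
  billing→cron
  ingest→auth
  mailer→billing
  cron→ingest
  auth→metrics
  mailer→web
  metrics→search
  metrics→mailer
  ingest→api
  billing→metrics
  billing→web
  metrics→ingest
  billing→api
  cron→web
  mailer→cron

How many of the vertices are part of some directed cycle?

A vertex is on a directed cycle iff it belongs to a strongly connected component of size ≥ 2 (or has a self-loop).
The vertices on cycles are {auth, cron, ingest, mailer, billing, metrics} — 6 in total.

6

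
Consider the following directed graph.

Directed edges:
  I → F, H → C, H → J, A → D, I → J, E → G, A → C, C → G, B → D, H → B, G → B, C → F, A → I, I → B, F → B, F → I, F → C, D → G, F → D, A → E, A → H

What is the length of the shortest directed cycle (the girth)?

2

For each vertex v, BFS finds the shortest path from v back to v.
The shortest such closed walk is I → F → I, length 2.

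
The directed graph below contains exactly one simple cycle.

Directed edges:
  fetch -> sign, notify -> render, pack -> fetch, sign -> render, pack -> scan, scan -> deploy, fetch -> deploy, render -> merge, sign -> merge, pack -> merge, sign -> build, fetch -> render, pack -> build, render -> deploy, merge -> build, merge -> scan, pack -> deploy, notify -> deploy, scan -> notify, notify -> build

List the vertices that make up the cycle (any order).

scan, merge, notify, render

DFS with gray/black marking from scan:
scan gray
  deploy gray
  deploy black
  notify gray
    notify→deploy: deploy black — skip
    render gray
      render→deploy: deploy black — skip
      merge gray
        build gray
        build black
        merge→scan: scan is gray → back edge
Back edge closes the cycle scan → notify → render → merge → scan; its vertices are {scan, merge, notify, render}.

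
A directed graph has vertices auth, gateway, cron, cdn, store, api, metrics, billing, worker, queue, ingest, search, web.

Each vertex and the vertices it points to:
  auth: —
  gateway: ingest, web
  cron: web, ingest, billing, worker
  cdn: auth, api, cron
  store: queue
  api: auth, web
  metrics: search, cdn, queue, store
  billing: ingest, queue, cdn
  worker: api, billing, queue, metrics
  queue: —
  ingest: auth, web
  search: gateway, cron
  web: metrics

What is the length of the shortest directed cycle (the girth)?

3

For each vertex v, BFS finds the shortest path from v back to v.
The shortest such closed walk is cdn → cron → billing → cdn, length 3.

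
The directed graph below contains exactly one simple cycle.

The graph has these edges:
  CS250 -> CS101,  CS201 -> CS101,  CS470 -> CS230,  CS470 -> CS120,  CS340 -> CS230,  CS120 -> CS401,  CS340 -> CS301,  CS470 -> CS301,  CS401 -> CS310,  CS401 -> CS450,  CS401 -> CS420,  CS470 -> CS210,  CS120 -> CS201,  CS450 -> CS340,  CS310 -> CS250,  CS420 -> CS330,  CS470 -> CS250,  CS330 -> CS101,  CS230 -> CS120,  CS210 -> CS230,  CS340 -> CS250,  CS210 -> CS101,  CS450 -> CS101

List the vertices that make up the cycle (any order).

CS120, CS230, CS340, CS401, CS450

DFS with gray/black marking from CS120:
CS120 gray
  CS201 gray
    CS101 gray
    CS101 black
  CS201 black
  CS401 gray
    CS450 gray
      CS450→CS101: CS101 black — skip
      CS340 gray
        CS250 gray
          CS250→CS101: CS101 black — skip
        CS250 black
        CS230 gray
          CS230→CS120: CS120 is gray → back edge
Back edge closes the cycle CS120 → CS401 → CS450 → CS340 → CS230 → CS120; its vertices are {CS120, CS230, CS340, CS401, CS450}.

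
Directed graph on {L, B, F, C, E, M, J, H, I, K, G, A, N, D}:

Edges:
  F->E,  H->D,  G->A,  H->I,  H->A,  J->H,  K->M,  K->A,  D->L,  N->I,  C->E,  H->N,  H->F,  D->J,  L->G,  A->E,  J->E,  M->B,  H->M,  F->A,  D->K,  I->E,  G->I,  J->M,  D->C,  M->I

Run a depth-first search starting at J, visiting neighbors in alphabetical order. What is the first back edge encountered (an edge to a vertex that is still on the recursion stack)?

DFS from J (visiting neighbors in alphabetical order); mark gray on enter, black on exit:
J gray
  E gray
  E black
  H gray
    A gray
      A→E: E black — skip
    A black
    D gray
      C gray
        C→E: E black — skip
      C black
      D→J: J is gray → back edge
First back edge: D → J.

D->J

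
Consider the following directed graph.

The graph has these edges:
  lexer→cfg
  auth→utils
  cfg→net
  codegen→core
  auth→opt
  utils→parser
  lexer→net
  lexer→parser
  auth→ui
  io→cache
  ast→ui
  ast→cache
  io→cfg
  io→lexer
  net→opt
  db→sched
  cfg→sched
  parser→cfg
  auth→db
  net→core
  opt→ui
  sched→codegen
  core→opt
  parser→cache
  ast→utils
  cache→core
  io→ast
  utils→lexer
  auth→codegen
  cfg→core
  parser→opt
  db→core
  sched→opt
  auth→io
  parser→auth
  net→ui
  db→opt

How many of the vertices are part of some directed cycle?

A vertex is on a directed cycle iff it belongs to a strongly connected component of size ≥ 2 (or has a self-loop).
The vertices on cycles are {io, ast, auth, lexer, utils, parser} — 6 in total.

6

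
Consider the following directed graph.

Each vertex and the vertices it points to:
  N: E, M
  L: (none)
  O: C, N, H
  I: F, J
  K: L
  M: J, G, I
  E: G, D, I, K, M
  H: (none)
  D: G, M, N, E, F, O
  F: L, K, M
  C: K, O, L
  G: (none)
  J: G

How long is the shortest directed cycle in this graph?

2

For each vertex v, BFS finds the shortest path from v back to v.
The shortest such closed walk is E → D → E, length 2.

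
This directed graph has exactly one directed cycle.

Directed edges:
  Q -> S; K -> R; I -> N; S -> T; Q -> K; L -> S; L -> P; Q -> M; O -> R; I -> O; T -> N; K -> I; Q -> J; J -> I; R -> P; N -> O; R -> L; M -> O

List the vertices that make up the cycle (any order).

L, N, O, R, S, T

DFS with gray/black marking from R:
R gray
  L gray
    S gray
      T gray
        N gray
          O gray
            O→R: R is gray → back edge
Back edge closes the cycle R → L → S → T → N → O → R; its vertices are {L, N, O, R, S, T}.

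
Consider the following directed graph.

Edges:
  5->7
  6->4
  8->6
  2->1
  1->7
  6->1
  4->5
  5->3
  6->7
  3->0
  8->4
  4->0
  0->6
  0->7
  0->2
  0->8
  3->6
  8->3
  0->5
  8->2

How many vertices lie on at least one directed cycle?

6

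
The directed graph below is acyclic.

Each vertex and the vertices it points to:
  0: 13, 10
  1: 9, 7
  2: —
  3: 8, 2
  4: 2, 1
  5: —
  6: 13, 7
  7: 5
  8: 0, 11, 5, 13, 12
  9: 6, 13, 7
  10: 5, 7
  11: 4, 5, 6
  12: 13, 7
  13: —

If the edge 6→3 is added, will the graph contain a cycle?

Yes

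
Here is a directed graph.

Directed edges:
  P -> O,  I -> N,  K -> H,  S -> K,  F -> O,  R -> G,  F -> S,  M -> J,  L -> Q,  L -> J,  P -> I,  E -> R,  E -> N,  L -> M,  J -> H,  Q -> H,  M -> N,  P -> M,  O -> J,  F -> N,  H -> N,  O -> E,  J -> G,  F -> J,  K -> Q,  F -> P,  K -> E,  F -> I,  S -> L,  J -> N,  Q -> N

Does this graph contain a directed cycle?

No

DFS with white/gray/black marking, starting from M:
M gray
  N gray
  N black
  J gray
    J→N: N black — skip
    G gray
    G black
    H gray
      H→N: N black — skip
    H black
  J black
M black
E gray
  R gray
    R→G: G black — skip
  R black
  E→N: N black — skip
E black
F gray
  F→J: J black — skip
  S gray
    K gray
      K→H: H black — skip
      K→E: E black — skip
      Q gray
        Q→H: H black — skip
        Q→N: N black — skip
      Q black
    K black
    L gray
      L→Q: Q black — skip
      L→M: M black — skip
      L→J: J black — skip
    L black
  S black
  P gray
    O gray
      O→E: E black — skip
      O→J: J black — skip
    O black
    I gray
      I→N: N black — skip
    I black
    P→M: M black — skip
  P black
  F→O: O black — skip
  F→I: I black — skip
  F→N: N black — skip
F black
Every edge goes to a white or black vertex — no back edge, so the graph is acyclic.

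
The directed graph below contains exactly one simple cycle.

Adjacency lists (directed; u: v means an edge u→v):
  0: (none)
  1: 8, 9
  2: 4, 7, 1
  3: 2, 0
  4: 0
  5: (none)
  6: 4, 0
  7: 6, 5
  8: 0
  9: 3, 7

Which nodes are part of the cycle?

1, 2, 3, 9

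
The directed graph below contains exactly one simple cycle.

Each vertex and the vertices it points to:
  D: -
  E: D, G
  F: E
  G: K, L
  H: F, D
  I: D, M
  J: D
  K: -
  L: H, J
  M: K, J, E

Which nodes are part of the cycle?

DFS with gray/black marking from E:
E gray
  D gray
  D black
  G gray
    K gray
    K black
    L gray
      H gray
        F gray
          F→E: E is gray → back edge
Back edge closes the cycle E → G → L → H → F → E; its vertices are {E, F, G, H, L}.

E, F, G, H, L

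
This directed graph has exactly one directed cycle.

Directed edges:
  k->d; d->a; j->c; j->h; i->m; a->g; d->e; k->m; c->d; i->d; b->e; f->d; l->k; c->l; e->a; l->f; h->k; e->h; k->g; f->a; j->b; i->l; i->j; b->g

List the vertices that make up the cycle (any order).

d, e, h, k

DFS with gray/black marking from h:
h gray
  k gray
    m gray
    m black
    g gray
    g black
    d gray
      e gray
        e→h: h is gray → back edge
Back edge closes the cycle h → k → d → e → h; its vertices are {d, e, h, k}.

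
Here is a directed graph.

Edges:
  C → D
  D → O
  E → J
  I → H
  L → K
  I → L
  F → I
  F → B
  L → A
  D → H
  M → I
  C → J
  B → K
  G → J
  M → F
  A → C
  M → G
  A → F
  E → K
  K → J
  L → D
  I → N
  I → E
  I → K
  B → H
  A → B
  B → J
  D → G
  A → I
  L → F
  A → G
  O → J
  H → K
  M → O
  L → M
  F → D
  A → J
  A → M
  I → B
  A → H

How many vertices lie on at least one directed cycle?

A vertex is on a directed cycle iff it belongs to a strongly connected component of size ≥ 2 (or has a self-loop).
The vertices on cycles are {A, F, I, L, M} — 5 in total.

5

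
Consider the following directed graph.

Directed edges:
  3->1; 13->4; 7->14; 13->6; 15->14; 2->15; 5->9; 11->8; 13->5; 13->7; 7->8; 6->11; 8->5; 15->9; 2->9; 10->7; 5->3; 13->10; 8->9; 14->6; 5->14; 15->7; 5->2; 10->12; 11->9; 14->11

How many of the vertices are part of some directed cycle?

8

A vertex is on a directed cycle iff it belongs to a strongly connected component of size ≥ 2 (or has a self-loop).
The vertices on cycles are {2, 5, 6, 7, 8, 11, 14, 15} — 8 in total.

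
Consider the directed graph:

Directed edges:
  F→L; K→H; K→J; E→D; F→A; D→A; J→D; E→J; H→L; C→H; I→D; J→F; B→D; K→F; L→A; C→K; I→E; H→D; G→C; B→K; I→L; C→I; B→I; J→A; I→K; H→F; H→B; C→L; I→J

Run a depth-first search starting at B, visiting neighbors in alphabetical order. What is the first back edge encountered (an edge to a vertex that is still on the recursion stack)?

H→B

DFS from B (visiting neighbors in alphabetical order); mark gray on enter, black on exit:
B gray
  D gray
    A gray
    A black
  D black
  I gray
    I→D: D black — skip
    E gray
      E→D: D black — skip
      J gray
        J→A: A black — skip
        J→D: D black — skip
        F gray
          F→A: A black — skip
          L gray
            L→A: A black — skip
          L black
        F black
      J black
    E black
    I→J: J black — skip
    K gray
      K→F: F black — skip
      H gray
        H→B: B is gray → back edge
First back edge: H → B.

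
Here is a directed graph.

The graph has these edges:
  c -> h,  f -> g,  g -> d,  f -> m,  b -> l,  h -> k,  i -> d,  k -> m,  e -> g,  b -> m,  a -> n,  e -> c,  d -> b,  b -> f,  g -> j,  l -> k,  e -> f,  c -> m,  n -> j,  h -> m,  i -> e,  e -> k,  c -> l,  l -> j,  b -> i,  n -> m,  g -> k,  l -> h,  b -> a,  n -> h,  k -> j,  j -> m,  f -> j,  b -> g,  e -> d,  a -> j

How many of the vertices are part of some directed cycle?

A vertex is on a directed cycle iff it belongs to a strongly connected component of size ≥ 2 (or has a self-loop).
The vertices on cycles are {b, d, e, f, g, i} — 6 in total.

6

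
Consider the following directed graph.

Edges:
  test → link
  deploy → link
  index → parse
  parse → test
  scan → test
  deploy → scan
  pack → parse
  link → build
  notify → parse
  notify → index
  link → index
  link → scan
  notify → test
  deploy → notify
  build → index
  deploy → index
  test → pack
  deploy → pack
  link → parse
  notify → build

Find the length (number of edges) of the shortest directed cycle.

3

For each vertex v, BFS finds the shortest path from v back to v.
The shortest such closed walk is scan → test → link → scan, length 3.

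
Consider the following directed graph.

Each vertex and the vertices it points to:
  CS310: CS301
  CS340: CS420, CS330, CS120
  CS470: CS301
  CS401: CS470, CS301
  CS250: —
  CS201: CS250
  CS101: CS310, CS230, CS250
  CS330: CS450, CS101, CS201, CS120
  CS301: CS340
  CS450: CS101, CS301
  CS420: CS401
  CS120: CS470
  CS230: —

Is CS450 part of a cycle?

Yes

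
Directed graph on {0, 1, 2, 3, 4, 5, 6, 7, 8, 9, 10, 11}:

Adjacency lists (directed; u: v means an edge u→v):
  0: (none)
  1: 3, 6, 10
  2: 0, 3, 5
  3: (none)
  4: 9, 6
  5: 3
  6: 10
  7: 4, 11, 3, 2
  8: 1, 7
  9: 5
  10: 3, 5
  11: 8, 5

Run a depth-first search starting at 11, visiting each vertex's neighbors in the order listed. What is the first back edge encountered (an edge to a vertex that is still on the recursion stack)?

DFS from 11 (visiting each vertex's neighbors in the order listed); mark gray on enter, black on exit:
11 gray
  8 gray
    1 gray
      3 gray
      3 black
      6 gray
        10 gray
          10→3: 3 black — skip
          5 gray
            5→3: 3 black — skip
          5 black
        10 black
      6 black
      1→10: 10 black — skip
    1 black
    7 gray
      4 gray
        9 gray
          9→5: 5 black — skip
        9 black
        4→6: 6 black — skip
      4 black
      7→11: 11 is gray → back edge
First back edge: 7 → 11.

7→11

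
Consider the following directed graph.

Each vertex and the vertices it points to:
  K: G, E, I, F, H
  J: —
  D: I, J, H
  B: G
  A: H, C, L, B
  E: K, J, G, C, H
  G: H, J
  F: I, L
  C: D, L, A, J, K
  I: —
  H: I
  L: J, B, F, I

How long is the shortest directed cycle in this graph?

2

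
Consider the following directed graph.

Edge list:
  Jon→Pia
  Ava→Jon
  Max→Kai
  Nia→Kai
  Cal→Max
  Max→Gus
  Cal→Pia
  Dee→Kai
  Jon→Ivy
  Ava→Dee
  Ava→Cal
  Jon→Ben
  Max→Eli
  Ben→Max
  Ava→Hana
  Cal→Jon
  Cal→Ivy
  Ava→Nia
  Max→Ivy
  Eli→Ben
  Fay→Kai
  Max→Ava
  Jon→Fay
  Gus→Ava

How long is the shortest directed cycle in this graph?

3

For each vertex v, BFS finds the shortest path from v back to v.
The shortest such closed walk is Ava → Cal → Max → Ava, length 3.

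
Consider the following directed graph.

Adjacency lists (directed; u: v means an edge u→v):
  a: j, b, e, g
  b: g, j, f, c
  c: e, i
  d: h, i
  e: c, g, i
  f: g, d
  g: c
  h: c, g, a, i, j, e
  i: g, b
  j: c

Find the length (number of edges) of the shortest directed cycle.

2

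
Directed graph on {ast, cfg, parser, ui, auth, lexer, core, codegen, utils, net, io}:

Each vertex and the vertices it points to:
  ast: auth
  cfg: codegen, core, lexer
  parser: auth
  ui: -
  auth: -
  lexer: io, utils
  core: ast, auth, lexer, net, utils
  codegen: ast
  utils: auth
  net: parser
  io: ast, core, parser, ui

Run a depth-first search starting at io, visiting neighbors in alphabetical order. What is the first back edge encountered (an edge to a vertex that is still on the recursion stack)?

lexer→io

DFS from io (visiting neighbors in alphabetical order); mark gray on enter, black on exit:
io gray
  ast gray
    auth gray
    auth black
  ast black
  core gray
    core→ast: ast black — skip
    core→auth: auth black — skip
    lexer gray
      lexer→io: io is gray → back edge
First back edge: lexer → io.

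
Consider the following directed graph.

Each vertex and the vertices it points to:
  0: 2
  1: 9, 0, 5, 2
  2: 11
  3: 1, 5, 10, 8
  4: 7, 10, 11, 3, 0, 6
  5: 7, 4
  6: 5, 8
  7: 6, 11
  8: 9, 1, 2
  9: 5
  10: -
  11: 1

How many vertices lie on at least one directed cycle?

A vertex is on a directed cycle iff it belongs to a strongly connected component of size ≥ 2 (or has a self-loop).
The vertices on cycles are {0, 1, 2, 3, 4, 5, 6, 7, 8, 9, 11} — 11 in total.

11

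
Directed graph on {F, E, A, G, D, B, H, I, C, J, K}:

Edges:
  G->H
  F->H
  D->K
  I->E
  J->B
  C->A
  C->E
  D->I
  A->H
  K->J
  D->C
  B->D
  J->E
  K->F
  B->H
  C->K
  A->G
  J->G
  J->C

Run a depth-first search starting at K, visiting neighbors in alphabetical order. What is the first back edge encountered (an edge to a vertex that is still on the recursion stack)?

DFS from K (visiting neighbors in alphabetical order); mark gray on enter, black on exit:
K gray
  F gray
    H gray
    H black
  F black
  J gray
    B gray
      D gray
        C gray
          A gray
            G gray
              G→H: H black — skip
            G black
            A→H: H black — skip
          A black
          E gray
          E black
          C→K: K is gray → back edge
First back edge: C → K.

C->K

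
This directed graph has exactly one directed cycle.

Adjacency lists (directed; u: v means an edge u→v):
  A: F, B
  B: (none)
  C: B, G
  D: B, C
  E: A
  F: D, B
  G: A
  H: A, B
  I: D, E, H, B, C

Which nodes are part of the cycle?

DFS with gray/black marking from D:
D gray
  B gray
  B black
  C gray
    C→B: B black — skip
    G gray
      A gray
        F gray
          F→D: D is gray → back edge
Back edge closes the cycle D → C → G → A → F → D; its vertices are {A, C, D, F, G}.

A, C, D, F, G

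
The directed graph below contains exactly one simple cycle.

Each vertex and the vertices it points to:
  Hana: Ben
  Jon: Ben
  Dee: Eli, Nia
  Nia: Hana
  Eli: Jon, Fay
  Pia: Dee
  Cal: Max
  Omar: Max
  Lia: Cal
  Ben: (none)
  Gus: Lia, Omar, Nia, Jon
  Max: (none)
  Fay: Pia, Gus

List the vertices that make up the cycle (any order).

Dee, Eli, Fay, Pia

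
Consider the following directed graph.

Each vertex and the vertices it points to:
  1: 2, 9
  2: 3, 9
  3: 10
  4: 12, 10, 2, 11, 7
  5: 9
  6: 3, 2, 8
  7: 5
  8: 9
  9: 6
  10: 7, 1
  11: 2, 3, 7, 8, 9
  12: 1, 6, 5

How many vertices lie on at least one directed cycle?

9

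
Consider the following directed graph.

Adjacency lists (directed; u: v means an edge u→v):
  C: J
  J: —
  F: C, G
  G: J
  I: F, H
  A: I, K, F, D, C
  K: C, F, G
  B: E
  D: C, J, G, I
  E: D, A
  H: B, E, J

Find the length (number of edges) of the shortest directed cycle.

For each vertex v, BFS finds the shortest path from v back to v.
The shortest such closed walk is E → A → I → H → E, length 4.

4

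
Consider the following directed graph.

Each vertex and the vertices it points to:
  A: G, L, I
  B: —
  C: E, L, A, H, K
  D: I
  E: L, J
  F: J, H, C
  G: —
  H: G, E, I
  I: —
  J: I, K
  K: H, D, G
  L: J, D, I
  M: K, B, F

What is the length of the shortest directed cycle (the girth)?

4

For each vertex v, BFS finds the shortest path from v back to v.
The shortest such closed walk is K → H → E → J → K, length 4.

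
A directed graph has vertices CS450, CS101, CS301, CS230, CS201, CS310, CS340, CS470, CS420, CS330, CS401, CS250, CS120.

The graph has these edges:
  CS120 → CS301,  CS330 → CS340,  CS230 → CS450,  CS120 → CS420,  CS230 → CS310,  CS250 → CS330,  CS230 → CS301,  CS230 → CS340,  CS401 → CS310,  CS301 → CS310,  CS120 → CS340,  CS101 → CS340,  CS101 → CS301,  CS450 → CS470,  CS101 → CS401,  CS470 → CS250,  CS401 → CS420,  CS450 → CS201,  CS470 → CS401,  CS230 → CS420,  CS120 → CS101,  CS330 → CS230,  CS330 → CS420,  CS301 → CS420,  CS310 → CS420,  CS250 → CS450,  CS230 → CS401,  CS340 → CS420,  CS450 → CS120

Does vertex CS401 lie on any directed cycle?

No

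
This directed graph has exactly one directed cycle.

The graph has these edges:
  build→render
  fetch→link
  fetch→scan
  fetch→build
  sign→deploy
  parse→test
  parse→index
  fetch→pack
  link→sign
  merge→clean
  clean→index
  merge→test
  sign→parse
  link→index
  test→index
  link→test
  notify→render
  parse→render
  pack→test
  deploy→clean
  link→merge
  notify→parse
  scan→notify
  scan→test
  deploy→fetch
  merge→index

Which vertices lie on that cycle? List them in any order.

link, sign, fetch, deploy

DFS with gray/black marking from fetch:
fetch gray
  build gray
    render gray
    render black
  build black
  link gray
    index gray
    index black
    merge gray
      merge→index: index black — skip
      test gray
        test→index: index black — skip
      test black
      clean gray
        clean→index: index black — skip
      clean black
    merge black
    sign gray
      parse gray
        parse→index: index black — skip
        parse→render: render black — skip
        parse→test: test black — skip
      parse black
      deploy gray
        deploy→clean: clean black — skip
        deploy→fetch: fetch is gray → back edge
Back edge closes the cycle fetch → link → sign → deploy → fetch; its vertices are {link, sign, fetch, deploy}.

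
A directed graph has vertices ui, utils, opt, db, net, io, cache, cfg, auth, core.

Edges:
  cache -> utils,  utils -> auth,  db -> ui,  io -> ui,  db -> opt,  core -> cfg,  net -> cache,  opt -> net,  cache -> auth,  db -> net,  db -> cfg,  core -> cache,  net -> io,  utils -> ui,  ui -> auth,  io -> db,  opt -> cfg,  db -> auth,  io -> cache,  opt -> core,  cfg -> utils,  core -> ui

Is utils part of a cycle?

No

utils lies on a cycle iff there is a path from utils back to itself.
Exploring from utils, it never reaches itself; equivalently, its strongly connected component is a singleton.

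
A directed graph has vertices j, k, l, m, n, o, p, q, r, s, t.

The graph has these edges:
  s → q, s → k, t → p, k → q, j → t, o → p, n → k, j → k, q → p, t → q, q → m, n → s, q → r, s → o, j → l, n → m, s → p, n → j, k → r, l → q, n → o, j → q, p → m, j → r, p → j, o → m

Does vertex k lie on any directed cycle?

Yes

k is on a cycle iff k can reach itself via ≥1 edge.
k → q → p → j → k — yes.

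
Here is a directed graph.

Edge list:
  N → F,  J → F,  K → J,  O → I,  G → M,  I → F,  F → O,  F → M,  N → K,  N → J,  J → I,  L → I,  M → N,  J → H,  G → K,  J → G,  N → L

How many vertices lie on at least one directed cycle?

9

A vertex is on a directed cycle iff it belongs to a strongly connected component of size ≥ 2 (or has a self-loop).
The vertices on cycles are {F, G, I, J, K, L, M, N, O} — 9 in total.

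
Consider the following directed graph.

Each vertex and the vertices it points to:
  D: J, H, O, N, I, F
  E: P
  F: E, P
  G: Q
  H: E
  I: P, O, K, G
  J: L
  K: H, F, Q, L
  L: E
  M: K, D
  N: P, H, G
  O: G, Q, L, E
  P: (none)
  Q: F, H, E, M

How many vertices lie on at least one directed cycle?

A vertex is on a directed cycle iff it belongs to a strongly connected component of size ≥ 2 (or has a self-loop).
The vertices on cycles are {D, G, I, K, M, N, O, Q} — 8 in total.

8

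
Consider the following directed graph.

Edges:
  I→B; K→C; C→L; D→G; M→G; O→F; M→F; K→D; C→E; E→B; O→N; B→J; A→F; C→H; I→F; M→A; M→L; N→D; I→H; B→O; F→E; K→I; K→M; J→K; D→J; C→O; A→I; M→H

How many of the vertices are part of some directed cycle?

12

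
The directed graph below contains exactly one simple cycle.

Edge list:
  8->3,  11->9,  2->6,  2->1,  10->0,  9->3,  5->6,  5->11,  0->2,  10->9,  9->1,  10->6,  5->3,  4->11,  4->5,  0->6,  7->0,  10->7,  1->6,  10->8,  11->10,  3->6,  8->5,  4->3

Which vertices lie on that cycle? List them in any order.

5, 8, 10, 11

DFS with gray/black marking from 11:
11 gray
  9 gray
    3 gray
      6 gray
      6 black
    3 black
    1 gray
      1→6: 6 black — skip
    1 black
  9 black
  10 gray
    10→9: 9 black — skip
    7 gray
      0 gray
        0→6: 6 black — skip
        2 gray
          2→6: 6 black — skip
          2→1: 1 black — skip
        2 black
      0 black
    7 black
    8 gray
      5 gray
        5→3: 3 black — skip
        5→6: 6 black — skip
        5→11: 11 is gray → back edge
Back edge closes the cycle 11 → 10 → 8 → 5 → 11; its vertices are {5, 8, 10, 11}.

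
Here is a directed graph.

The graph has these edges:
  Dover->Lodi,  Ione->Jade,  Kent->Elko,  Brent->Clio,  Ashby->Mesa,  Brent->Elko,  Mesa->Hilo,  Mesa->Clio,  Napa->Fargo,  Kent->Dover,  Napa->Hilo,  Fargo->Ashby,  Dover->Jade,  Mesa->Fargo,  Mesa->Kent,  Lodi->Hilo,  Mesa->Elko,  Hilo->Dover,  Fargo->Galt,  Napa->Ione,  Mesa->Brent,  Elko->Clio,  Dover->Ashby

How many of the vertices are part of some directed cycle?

7

A vertex is on a directed cycle iff it belongs to a strongly connected component of size ≥ 2 (or has a self-loop).
The vertices on cycles are {Hilo, Kent, Lodi, Mesa, Ashby, Dover, Fargo} — 7 in total.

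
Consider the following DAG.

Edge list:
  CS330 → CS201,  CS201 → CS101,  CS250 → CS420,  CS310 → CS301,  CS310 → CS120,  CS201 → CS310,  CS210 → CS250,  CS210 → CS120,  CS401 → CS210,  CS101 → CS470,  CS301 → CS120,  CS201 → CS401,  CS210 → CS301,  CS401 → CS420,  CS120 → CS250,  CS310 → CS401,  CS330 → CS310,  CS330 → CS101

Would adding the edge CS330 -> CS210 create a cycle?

Adding CS330→CS210 creates a cycle iff CS210 can already reach CS330.
Explore from CS210: no path reaches CS330. The graph stays acyclic.

No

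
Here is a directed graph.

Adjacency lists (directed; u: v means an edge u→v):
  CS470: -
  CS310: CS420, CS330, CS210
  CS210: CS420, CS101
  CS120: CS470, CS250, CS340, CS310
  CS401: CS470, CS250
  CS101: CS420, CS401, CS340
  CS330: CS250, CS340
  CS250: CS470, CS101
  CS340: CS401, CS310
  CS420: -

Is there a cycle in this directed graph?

DFS with white/gray/black marking, starting from CS330:
CS330 gray
  CS250 gray
    CS470 gray
    CS470 black
    CS101 gray
      CS420 gray
      CS420 black
      CS401 gray
        CS401→CS470: CS470 black — skip
        CS401→CS250: CS250 is gray → back edge
Back edge found, so a cycle exists: CS250 → CS101 → CS401 → CS250.

Yes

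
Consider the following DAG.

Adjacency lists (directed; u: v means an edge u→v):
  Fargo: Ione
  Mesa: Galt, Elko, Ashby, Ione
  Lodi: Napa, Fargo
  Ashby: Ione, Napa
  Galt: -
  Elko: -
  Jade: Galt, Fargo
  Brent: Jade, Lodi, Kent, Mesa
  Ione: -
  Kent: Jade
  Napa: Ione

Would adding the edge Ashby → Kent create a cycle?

Adding Ashby→Kent creates a cycle iff Kent can already reach Ashby.
Explore from Kent: no path reaches Ashby. The graph stays acyclic.

No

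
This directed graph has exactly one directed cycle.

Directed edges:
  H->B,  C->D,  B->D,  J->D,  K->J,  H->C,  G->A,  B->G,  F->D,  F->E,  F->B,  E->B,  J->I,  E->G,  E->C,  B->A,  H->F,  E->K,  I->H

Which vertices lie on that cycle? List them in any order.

E, F, H, I, J, K

DFS with gray/black marking from J:
J gray
  D gray
  D black
  I gray
    H gray
      F gray
        B gray
          B→D: D black — skip
          G gray
            A gray
            A black
          G black
          B→A: A black — skip
        B black
        E gray
          E→G: G black — skip
          K gray
            K→J: J is gray → back edge
Back edge closes the cycle J → I → H → F → E → K → J; its vertices are {E, F, H, I, J, K}.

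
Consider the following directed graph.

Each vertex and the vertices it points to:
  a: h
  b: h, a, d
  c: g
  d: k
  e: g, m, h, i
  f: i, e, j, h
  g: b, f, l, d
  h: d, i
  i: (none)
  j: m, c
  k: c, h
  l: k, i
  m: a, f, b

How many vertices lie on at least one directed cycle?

12

A vertex is on a directed cycle iff it belongs to a strongly connected component of size ≥ 2 (or has a self-loop).
The vertices on cycles are {a, b, c, d, e, f, g, h, j, k, l, m} — 12 in total.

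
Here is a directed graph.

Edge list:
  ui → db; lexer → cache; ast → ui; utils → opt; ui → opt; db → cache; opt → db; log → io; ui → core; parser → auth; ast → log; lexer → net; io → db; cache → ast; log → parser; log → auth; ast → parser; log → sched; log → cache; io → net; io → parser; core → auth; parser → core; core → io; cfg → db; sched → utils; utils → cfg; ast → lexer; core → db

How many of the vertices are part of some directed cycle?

13

A vertex is on a directed cycle iff it belongs to a strongly connected component of size ≥ 2 (or has a self-loop).
The vertices on cycles are {db, io, ui, ast, cfg, log, opt, core, cache, lexer, sched, utils, parser} — 13 in total.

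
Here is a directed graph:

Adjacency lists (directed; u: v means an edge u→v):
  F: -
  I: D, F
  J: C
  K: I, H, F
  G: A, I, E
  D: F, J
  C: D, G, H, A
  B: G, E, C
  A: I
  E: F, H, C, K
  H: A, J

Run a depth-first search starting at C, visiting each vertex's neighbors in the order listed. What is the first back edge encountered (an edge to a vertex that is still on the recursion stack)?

DFS from C (visiting each vertex's neighbors in the order listed); mark gray on enter, black on exit:
C gray
  D gray
    F gray
    F black
    J gray
      J→C: C is gray → back edge
First back edge: J → C.

J→C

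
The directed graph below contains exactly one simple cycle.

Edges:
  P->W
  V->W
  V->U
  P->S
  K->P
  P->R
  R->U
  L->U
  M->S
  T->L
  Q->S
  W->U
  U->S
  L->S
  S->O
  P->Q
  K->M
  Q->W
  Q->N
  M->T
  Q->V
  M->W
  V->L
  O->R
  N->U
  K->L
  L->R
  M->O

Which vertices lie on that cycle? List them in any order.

DFS with gray/black marking from O:
O gray
  R gray
    U gray
      S gray
        S→O: O is gray → back edge
Back edge closes the cycle O → R → U → S → O; its vertices are {O, R, S, U}.

O, R, S, U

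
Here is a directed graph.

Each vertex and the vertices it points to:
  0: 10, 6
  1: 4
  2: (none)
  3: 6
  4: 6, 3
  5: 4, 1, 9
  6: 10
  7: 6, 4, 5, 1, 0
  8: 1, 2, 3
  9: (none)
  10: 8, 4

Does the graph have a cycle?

Yes

DFS with white/gray/black marking, starting from 9:
9 gray
9 black
0 gray
  10 gray
    8 gray
      1 gray
        4 gray
          6 gray
            6→10: 10 is gray → back edge
Back edge found, so a cycle exists: 10 → 8 → 1 → 4 → 6 → 10.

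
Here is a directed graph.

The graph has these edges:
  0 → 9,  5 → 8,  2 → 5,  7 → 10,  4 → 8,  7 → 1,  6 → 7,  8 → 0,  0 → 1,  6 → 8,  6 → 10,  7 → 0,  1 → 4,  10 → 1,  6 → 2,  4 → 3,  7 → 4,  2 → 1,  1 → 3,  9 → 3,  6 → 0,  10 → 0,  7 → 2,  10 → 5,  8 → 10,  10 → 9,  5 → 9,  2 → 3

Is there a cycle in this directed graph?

Yes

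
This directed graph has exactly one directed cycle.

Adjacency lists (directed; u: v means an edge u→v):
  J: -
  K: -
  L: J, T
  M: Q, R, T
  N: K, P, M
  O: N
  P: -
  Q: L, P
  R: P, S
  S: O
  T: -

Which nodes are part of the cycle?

DFS with gray/black marking from N:
N gray
  K gray
  K black
  P gray
  P black
  M gray
    Q gray
      L gray
        J gray
        J black
        T gray
        T black
      L black
      Q→P: P black — skip
    Q black
    R gray
      R→P: P black — skip
      S gray
        O gray
          O→N: N is gray → back edge
Back edge closes the cycle N → M → R → S → O → N; its vertices are {M, N, O, R, S}.

M, N, O, R, S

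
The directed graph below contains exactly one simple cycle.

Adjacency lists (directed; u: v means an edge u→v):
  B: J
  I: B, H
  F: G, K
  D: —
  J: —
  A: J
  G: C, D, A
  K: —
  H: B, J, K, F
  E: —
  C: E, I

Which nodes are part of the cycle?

C, F, G, H, I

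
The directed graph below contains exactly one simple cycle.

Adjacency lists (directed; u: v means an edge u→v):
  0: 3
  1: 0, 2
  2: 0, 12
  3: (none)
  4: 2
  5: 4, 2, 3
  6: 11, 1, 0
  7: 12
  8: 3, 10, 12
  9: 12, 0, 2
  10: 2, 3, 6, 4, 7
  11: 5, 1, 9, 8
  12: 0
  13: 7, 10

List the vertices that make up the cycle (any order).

6, 8, 10, 11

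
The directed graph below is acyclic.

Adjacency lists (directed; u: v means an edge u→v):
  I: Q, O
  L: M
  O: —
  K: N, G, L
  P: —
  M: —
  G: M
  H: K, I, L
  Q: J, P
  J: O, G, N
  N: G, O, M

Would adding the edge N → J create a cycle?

Yes

Adding N→J creates a cycle iff J can already reach N.
Path from J: J → N.
So J → … → N → J is a cycle.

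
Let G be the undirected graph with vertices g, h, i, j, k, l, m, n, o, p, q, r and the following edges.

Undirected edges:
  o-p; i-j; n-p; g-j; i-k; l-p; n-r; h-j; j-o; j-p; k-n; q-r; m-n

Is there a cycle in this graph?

Yes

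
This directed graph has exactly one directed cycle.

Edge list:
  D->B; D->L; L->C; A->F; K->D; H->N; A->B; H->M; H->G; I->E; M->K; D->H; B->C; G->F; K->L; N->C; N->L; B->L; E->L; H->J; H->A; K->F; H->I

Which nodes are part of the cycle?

DFS with gray/black marking from H:
H gray
  N gray
    C gray
    C black
    L gray
      L→C: C black — skip
    L black
  N black
  J gray
  J black
  A gray
    B gray
      B→L: L black — skip
      B→C: C black — skip
    B black
    F gray
    F black
  A black
  I gray
    E gray
      E→L: L black — skip
    E black
  I black
  M gray
    K gray
      K→F: F black — skip
      K→L: L black — skip
      D gray
        D→B: B black — skip
        D→H: H is gray → back edge
Back edge closes the cycle H → M → K → D → H; its vertices are {D, H, K, M}.

D, H, K, M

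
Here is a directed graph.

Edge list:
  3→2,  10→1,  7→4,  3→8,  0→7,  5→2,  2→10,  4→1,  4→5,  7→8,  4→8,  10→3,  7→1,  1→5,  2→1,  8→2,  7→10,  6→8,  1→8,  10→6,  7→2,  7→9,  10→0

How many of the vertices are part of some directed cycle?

A vertex is on a directed cycle iff it belongs to a strongly connected component of size ≥ 2 (or has a self-loop).
The vertices on cycles are {0, 1, 2, 3, 4, 5, 6, 7, 8, 10} — 10 in total.

10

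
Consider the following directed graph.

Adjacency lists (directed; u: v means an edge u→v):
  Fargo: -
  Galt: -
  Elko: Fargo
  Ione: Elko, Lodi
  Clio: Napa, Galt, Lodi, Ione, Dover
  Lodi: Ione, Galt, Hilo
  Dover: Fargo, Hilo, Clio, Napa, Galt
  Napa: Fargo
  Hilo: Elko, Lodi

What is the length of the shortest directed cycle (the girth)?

2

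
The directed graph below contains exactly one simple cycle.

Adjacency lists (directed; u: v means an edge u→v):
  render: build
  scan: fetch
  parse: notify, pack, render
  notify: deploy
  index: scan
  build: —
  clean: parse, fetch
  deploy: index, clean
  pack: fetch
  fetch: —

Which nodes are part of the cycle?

DFS with gray/black marking from parse:
parse gray
  notify gray
    deploy gray
      index gray
        scan gray
          fetch gray
          fetch black
        scan black
      index black
      clean gray
        clean→parse: parse is gray → back edge
Back edge closes the cycle parse → notify → deploy → clean → parse; its vertices are {clean, parse, deploy, notify}.

clean, parse, deploy, notify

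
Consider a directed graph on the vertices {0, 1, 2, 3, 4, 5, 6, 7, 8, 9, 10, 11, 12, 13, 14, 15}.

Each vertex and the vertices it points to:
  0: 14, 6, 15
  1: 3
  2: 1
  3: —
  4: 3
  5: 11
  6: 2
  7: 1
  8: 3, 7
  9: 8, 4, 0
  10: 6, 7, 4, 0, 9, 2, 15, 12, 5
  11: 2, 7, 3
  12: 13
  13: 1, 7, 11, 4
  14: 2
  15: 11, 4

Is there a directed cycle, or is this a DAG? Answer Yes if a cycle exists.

DFS with white/gray/black marking, starting from 2:
2 gray
  1 gray
    3 gray
    3 black
  1 black
2 black
0 gray
  14 gray
    14→2: 2 black — skip
  14 black
  6 gray
    6→2: 2 black — skip
  6 black
  15 gray
    11 gray
      11→2: 2 black — skip
      7 gray
        7→1: 1 black — skip
      7 black
      11→3: 3 black — skip
    11 black
    4 gray
      4→3: 3 black — skip
    4 black
  15 black
0 black
5 gray
  5→11: 11 black — skip
5 black
8 gray
  8→3: 3 black — skip
  8→7: 7 black — skip
8 black
9 gray
  9→8: 8 black — skip
  9→4: 4 black — skip
  9→0: 0 black — skip
9 black
10 gray
  10→6: 6 black — skip
  10→7: 7 black — skip
  10→4: 4 black — skip
  10→0: 0 black — skip
  10→9: 9 black — skip
  10→2: 2 black — skip
  10→15: 15 black — skip
  12 gray
    13 gray
      13→1: 1 black — skip
      13→7: 7 black — skip
      13→11: 11 black — skip
      13→4: 4 black — skip
    13 black
  12 black
  10→5: 5 black — skip
10 black
Every edge goes to a white or black vertex — no back edge, so the graph is acyclic.

No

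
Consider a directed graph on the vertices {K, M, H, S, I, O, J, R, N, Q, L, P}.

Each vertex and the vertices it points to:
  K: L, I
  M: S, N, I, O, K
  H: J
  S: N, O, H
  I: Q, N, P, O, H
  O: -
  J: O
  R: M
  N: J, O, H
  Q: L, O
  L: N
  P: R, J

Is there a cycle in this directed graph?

Yes

DFS with white/gray/black marking, starting from Q:
Q gray
  L gray
    N gray
      J gray
        O gray
        O black
      J black
      N→O: O black — skip
      H gray
        H→J: J black — skip
      H black
    N black
  L black
  Q→O: O black — skip
Q black
K gray
  K→L: L black — skip
  I gray
    I→Q: Q black — skip
    I→N: N black — skip
    P gray
      R gray
        M gray
          S gray
            S→N: N black — skip
            S→O: O black — skip
            S→H: H black — skip
          S black
          M→N: N black — skip
          M→I: I is gray → back edge
Back edge found, so a cycle exists: I → P → R → M → I.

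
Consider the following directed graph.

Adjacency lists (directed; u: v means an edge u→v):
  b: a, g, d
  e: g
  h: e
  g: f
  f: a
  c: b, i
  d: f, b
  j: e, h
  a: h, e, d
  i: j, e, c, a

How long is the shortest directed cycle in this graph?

2

For each vertex v, BFS finds the shortest path from v back to v.
The shortest such closed walk is i → c → i, length 2.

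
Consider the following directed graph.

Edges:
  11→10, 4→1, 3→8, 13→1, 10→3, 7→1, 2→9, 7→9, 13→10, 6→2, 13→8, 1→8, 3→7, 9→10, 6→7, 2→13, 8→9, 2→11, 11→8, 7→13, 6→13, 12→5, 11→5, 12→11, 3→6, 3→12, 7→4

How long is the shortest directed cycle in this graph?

For each vertex v, BFS finds the shortest path from v back to v.
The shortest such closed walk is 3 → 6 → 13 → 10 → 3, length 4.

4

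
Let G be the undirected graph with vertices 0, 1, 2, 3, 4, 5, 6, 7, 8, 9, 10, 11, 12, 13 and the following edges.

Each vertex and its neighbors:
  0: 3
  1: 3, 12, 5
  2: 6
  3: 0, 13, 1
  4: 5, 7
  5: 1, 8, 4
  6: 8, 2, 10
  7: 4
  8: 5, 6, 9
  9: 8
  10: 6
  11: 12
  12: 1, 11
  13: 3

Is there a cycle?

No

DFS, tracking each vertex's parent; an edge to a visited non-parent vertex closes a cycle.
Start from 13:
visit 13 (parent –)
  visit 3 (parent 13)
    visit 0 (parent 3)
      0–3: parent, skip
    3–13: parent, skip
    visit 1 (parent 3)
      1–3: parent, skip
      visit 12 (parent 1)
        12–1: parent, skip
        visit 11 (parent 12)
          11–12: parent, skip
      visit 5 (parent 1)
        5–1: parent, skip
        visit 8 (parent 5)
          8–5: parent, skip
          visit 6 (parent 8)
            6–8: parent, skip
            visit 2 (parent 6)
              2–6: parent, skip
            visit 10 (parent 6)
              10–6: parent, skip
          visit 9 (parent 8)
            9–8: parent, skip
        visit 4 (parent 5)
          4–5: parent, skip
          visit 7 (parent 4)
            7–4: parent, skip
No non-parent visited neighbor found — the graph is a forest.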